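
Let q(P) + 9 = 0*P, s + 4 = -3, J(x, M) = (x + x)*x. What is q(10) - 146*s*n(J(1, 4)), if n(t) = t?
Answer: 2035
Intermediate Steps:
J(x, M) = 2*x**2 (J(x, M) = (2*x)*x = 2*x**2)
s = -7 (s = -4 - 3 = -7)
q(P) = -9 (q(P) = -9 + 0*P = -9 + 0 = -9)
q(10) - 146*s*n(J(1, 4)) = -9 - 146*(-14*1**2) = -9 - 146*(-14) = -9 + 2044 = 2035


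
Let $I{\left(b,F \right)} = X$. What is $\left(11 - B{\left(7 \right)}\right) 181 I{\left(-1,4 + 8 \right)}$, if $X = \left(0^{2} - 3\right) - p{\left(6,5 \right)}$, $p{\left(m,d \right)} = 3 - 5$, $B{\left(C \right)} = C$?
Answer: $-724$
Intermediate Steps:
$p{\left(m,d \right)} = -2$ ($p{\left(m,d \right)} = 3 - 5 = -2$)
$X = -1$ ($X = \left(0^{2} - 3\right) - -2 = \left(0 - 3\right) + 2 = -3 + 2 = -1$)
$I{\left(b,F \right)} = -1$
$\left(11 - B{\left(7 \right)}\right) 181 I{\left(-1,4 + 8 \right)} = \left(11 - 7\right) 181 \left(-1\right) = 4 \cdot 181 \left(-1\right) = 724 \left(-1\right) = -724$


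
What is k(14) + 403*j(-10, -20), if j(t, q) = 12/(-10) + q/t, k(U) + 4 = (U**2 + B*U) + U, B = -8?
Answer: 2082/5 ≈ 416.40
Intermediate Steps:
k(U) = -4 + U**2 - 7*U (k(U) = -4 + ((U**2 - 8*U) + U) = -4 + (U**2 - 7*U) = -4 + U**2 - 7*U)
j(t, q) = -6/5 + q/t (j(t, q) = 12*(-1/10) + q/t = -6/5 + q/t)
k(14) + 403*j(-10, -20) = (-4 + 14**2 - 7*14) + 403*(-6/5 - 20/(-10)) = (-4 + 196 - 98) + 403*(-6/5 - 20*(-1/10)) = 94 + 403*(-6/5 + 2) = 94 + 403*(4/5) = 94 + 1612/5 = 2082/5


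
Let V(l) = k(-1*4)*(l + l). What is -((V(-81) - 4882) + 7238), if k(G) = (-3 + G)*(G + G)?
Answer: 6716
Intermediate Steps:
k(G) = 2*G*(-3 + G) (k(G) = (-3 + G)*(2*G) = 2*G*(-3 + G))
V(l) = 112*l (V(l) = (2*(-1*4)*(-3 - 1*4))*(l + l) = (2*(-4)*(-3 - 4))*(2*l) = (2*(-4)*(-7))*(2*l) = 56*(2*l) = 112*l)
-((V(-81) - 4882) + 7238) = -((112*(-81) - 4882) + 7238) = -((-9072 - 4882) + 7238) = -(-13954 + 7238) = -1*(-6716) = 6716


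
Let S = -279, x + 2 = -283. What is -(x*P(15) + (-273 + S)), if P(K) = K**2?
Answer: 64677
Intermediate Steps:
x = -285 (x = -2 - 283 = -285)
-(x*P(15) + (-273 + S)) = -(-285*15**2 + (-273 - 279)) = -(-285*225 - 552) = -(-64125 - 552) = -1*(-64677) = 64677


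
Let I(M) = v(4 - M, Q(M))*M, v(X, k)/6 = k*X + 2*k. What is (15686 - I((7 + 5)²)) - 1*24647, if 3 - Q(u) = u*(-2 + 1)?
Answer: 17518143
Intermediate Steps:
Q(u) = 3 + u (Q(u) = 3 - u*(-2 + 1) = 3 - u*(-1) = 3 - (-1)*u = 3 + u)
v(X, k) = 12*k + 6*X*k (v(X, k) = 6*(k*X + 2*k) = 6*(X*k + 2*k) = 6*(2*k + X*k) = 12*k + 6*X*k)
I(M) = 6*M*(3 + M)*(6 - M) (I(M) = (6*(3 + M)*(2 + (4 - M)))*M = (6*(3 + M)*(6 - M))*M = 6*M*(3 + M)*(6 - M))
(15686 - I((7 + 5)²)) - 1*24647 = (15686 - (-6)*(7 + 5)²*(-6 + (7 + 5)²)*(3 + (7 + 5)²)) - 1*24647 = (15686 - (-6)*12²*(-6 + 12²)*(3 + 12²)) - 24647 = (15686 - (-6)*144*(-6 + 144)*(3 + 144)) - 24647 = (15686 - (-6)*144*138*147) - 24647 = (15686 - 1*(-17527104)) - 24647 = (15686 + 17527104) - 24647 = 17542790 - 24647 = 17518143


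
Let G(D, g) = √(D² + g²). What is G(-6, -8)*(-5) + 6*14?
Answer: 34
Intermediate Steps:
G(-6, -8)*(-5) + 6*14 = √((-6)² + (-8)²)*(-5) + 6*14 = √(36 + 64)*(-5) + 84 = √100*(-5) + 84 = 10*(-5) + 84 = -50 + 84 = 34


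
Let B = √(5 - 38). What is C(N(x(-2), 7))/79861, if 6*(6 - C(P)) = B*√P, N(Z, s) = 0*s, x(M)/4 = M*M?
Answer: 6/79861 ≈ 7.5130e-5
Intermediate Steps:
x(M) = 4*M² (x(M) = 4*(M*M) = 4*M²)
N(Z, s) = 0
B = I*√33 (B = √(-33) = I*√33 ≈ 5.7446*I)
C(P) = 6 - I*√33*√P/6
C(N(x(-2), 7))/79861 = (6 - I*√33*√0/6)/79861 = (6 - ⅙*I*√33*0)*(1/79861) = (6 + 0)*(1/79861) = 6*(1/79861) = 6/79861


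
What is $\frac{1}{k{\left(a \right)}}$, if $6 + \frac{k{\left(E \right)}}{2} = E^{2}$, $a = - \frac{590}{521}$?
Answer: $- \frac{271441}{2561092} \approx -0.10599$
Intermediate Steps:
$a = - \frac{590}{521}$ ($a = \left(-590\right) \frac{1}{521} = - \frac{590}{521} \approx -1.1324$)
$k{\left(E \right)} = -12 + 2 E^{2}$
$\frac{1}{k{\left(a \right)}} = \frac{1}{-12 + 2 \left(- \frac{590}{521}\right)^{2}} = \frac{1}{-12 + 2 \cdot \frac{348100}{271441}} = \frac{1}{-12 + \frac{696200}{271441}} = \frac{1}{- \frac{2561092}{271441}} = - \frac{271441}{2561092}$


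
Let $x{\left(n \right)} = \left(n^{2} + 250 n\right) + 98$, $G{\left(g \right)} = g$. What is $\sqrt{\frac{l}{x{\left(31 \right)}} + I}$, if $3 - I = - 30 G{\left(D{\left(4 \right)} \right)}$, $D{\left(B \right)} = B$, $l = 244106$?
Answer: $\frac{\sqrt{11694942917}}{8809} \approx 12.276$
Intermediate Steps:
$x{\left(n \right)} = 98 + n^{2} + 250 n$
$I = 123$ ($I = 3 - \left(-30\right) 4 = 3 - -120 = 3 + 120 = 123$)
$\sqrt{\frac{l}{x{\left(31 \right)}} + I} = \sqrt{\frac{244106}{98 + 31^{2} + 250 \cdot 31} + 123} = \sqrt{\frac{244106}{98 + 961 + 7750} + 123} = \sqrt{\frac{244106}{8809} + 123} = \sqrt{\frac{1327613}{8809}} = \frac{\sqrt{11694942917}}{8809}$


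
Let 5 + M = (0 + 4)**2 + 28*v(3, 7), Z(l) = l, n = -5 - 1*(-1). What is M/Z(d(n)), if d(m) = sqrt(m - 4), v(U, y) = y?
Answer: -207*I*sqrt(2)/4 ≈ -73.186*I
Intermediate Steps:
n = -4 (n = -5 + 1 = -4)
d(m) = sqrt(-4 + m)
M = 207 (M = -5 + ((0 + 4)**2 + 28*7) = -5 + (4**2 + 196) = -5 + (16 + 196) = -5 + 212 = 207)
M/Z(d(n)) = 207/(sqrt(-4 - 4)) = 207/(sqrt(-8)) = 207/((2*I*sqrt(2))) = 207*(-I*sqrt(2)/4) = -207*I*sqrt(2)/4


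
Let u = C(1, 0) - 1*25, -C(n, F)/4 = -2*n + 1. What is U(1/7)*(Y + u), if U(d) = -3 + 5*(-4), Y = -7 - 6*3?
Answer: 1058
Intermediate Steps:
Y = -25 (Y = -7 - 1*18 = -7 - 18 = -25)
C(n, F) = -4 + 8*n (C(n, F) = -4*(-2*n + 1) = -4*(1 - 2*n) = -4 + 8*n)
U(d) = -23 (U(d) = -3 - 20 = -23)
u = -21 (u = (-4 + 8*1) - 1*25 = (-4 + 8) - 25 = 4 - 25 = -21)
U(1/7)*(Y + u) = -23*(-25 - 21) = -23*(-46) = 1058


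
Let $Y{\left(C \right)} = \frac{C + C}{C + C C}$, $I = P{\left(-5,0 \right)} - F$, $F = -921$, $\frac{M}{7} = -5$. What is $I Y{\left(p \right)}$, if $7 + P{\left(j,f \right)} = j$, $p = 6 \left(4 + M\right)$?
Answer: $- \frac{1818}{185} \approx -9.827$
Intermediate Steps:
$M = -35$ ($M = 7 \left(-5\right) = -35$)
$p = -186$ ($p = 6 \left(4 - 35\right) = 6 \left(-31\right) = -186$)
$P{\left(j,f \right)} = -7 + j$
$I = 909$ ($I = \left(-7 - 5\right) - -921 = -12 + 921 = 909$)
$Y{\left(C \right)} = \frac{2 C}{C + C^{2}}$
$I Y{\left(p \right)} = 909 \frac{2}{1 - 186} = 909 \frac{2}{-185} = 909 \cdot 2 \left(- \frac{1}{185}\right) = 909 \left(- \frac{2}{185}\right) = - \frac{1818}{185}$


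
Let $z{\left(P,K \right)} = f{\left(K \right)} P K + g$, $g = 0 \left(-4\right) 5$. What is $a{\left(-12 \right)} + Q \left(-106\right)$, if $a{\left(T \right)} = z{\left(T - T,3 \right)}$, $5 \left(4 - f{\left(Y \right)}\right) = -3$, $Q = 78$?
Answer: $-8268$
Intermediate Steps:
$f{\left(Y \right)} = \frac{23}{5}$ ($f{\left(Y \right)} = 4 - - \frac{3}{5} = 4 + \frac{3}{5} = \frac{23}{5}$)
$g = 0$ ($g = 0 \cdot 5 = 0$)
$z{\left(P,K \right)} = \frac{23 K P}{5}$ ($z{\left(P,K \right)} = \frac{23 P}{5} K + 0 = \frac{23 K P}{5} + 0 = \frac{23 K P}{5}$)
$a{\left(T \right)} = 0$ ($a{\left(T \right)} = \frac{23}{5} \cdot 3 \left(T - T\right) = \frac{23}{5} \cdot 3 \cdot 0 = 0$)
$a{\left(-12 \right)} + Q \left(-106\right) = 0 + 78 \left(-106\right) = 0 - 8268 = -8268$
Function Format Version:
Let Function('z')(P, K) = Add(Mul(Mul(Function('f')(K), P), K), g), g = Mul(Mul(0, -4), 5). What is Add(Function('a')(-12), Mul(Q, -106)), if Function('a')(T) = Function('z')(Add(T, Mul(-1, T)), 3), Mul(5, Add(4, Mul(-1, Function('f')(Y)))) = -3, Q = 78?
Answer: -8268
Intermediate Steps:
Function('f')(Y) = Rational(23, 5) (Function('f')(Y) = Add(4, Mul(Rational(-1, 5), -3)) = Add(4, Rational(3, 5)) = Rational(23, 5))
g = 0 (g = Mul(0, 5) = 0)
Function('z')(P, K) = Mul(Rational(23, 5), K, P) (Function('z')(P, K) = Add(Mul(Mul(Rational(23, 5), P), K), 0) = Add(Mul(Rational(23, 5), K, P), 0) = Mul(Rational(23, 5), K, P))
Function('a')(T) = 0 (Function('a')(T) = Mul(Rational(23, 5), 3, Add(T, Mul(-1, T))) = Mul(Rational(23, 5), 3, 0) = 0)
Add(Function('a')(-12), Mul(Q, -106)) = Add(0, Mul(78, -106)) = Add(0, -8268) = -8268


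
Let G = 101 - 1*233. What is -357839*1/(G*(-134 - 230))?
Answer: -357839/48048 ≈ -7.4475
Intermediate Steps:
G = -132 (G = 101 - 233 = -132)
-357839*1/(G*(-134 - 230)) = -357839*(-1/(132*(-134 - 230))) = -357839/((-364*(-132))) = -357839/48048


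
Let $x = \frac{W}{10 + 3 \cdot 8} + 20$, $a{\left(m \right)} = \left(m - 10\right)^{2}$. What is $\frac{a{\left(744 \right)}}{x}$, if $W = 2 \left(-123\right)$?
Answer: $\frac{9158852}{217} \approx 42207.0$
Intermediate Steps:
$W = -246$
$a{\left(m \right)} = \left(-10 + m\right)^{2}$
$x = \frac{217}{17}$ ($x = \frac{1}{10 + 3 \cdot 8} \left(-246\right) + 20 = \frac{1}{10 + 24} \left(-246\right) + 20 = \frac{1}{34} \left(-246\right) + 20 = - \frac{123}{17} + 20 = \frac{217}{17} \approx 12.765$)
$\frac{a{\left(744 \right)}}{x} = \frac{\left(-10 + 744\right)^{2}}{\frac{217}{17}} = 734^{2} \cdot \frac{17}{217} = 538756 \cdot \frac{17}{217} = \frac{9158852}{217}$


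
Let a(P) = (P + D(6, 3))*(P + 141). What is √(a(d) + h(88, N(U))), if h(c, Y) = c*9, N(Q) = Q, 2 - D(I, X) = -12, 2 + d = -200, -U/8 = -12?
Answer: 2*√3065 ≈ 110.72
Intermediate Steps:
U = 96 (U = -8*(-12) = 96)
d = -202 (d = -2 - 200 = -202)
D(I, X) = 14 (D(I, X) = 2 - 1*(-12) = 2 + 12 = 14)
a(P) = (14 + P)*(141 + P) (a(P) = (P + 14)*(P + 141) = (14 + P)*(141 + P))
h(c, Y) = 9*c
√(a(d) + h(88, N(U))) = √((1974 + (-202)² + 155*(-202)) + 9*88) = √((1974 + 40804 - 31310) + 792) = √(11468 + 792) = √12260 = 2*√3065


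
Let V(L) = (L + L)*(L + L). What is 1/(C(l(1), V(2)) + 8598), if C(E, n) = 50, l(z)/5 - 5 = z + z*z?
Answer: 1/8648 ≈ 0.00011563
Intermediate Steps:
V(L) = 4*L² (V(L) = (2*L)*(2*L) = 4*L²)
l(z) = 25 + 5*z + 5*z² (l(z) = 25 + 5*(z + z*z) = 25 + 5*(z + z²) = 25 + (5*z + 5*z²) = 25 + 5*z + 5*z²)
1/(C(l(1), V(2)) + 8598) = 1/(50 + 8598) = 1/8648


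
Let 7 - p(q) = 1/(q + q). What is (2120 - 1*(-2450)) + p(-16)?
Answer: 146465/32 ≈ 4577.0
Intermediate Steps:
p(q) = 7 - 1/(2*q) (p(q) = 7 - 1/(q + q) = 7 - 1/(2*q))
(2120 - 1*(-2450)) + p(-16) = (2120 - 1*(-2450)) + (7 - ½/(-16)) = (2120 + 2450) + (7 - ½*(-1/16)) = 4570 + (7 + 1/32) = 4570 + 225/32 = 146465/32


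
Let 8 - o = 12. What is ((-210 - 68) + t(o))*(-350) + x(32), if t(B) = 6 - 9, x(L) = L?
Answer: 98382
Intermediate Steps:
o = -4 (o = 8 - 1*12 = 8 - 12 = -4)
t(B) = -3
((-210 - 68) + t(o))*(-350) + x(32) = ((-210 - 68) - 3)*(-350) + 32 = (-278 - 3)*(-350) + 32 = -281*(-350) + 32 = 98350 + 32 = 98382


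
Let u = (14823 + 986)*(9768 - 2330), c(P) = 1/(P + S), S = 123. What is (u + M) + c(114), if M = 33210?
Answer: 27876070825/237 ≈ 1.1762e+8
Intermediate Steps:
c(P) = 1/(123 + P) (c(P) = 1/(P + 123) = 1/(123 + P))
u = 117587342 (u = 15809*7438 = 117587342)
(u + M) + c(114) = (117587342 + 33210) + 1/(123 + 114) = 117620552 + 1/237 = 27876070825/237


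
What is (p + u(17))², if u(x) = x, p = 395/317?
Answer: 33454656/100489 ≈ 332.92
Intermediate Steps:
p = 395/317 (p = 395*(1/317) = 395/317 ≈ 1.2461)
(p + u(17))² = (395/317 + 17)² = (5784/317)² = 33454656/100489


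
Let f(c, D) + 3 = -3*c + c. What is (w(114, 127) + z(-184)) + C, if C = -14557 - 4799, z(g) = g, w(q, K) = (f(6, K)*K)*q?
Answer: -236710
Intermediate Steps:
f(c, D) = -3 - 2*c (f(c, D) = -3 + (-3*c + c) = -3 - 2*c)
w(q, K) = -15*K*q (w(q, K) = ((-3 - 2*6)*K)*q = ((-3 - 12)*K)*q = (-15*K)*q = -15*K*q)
C = -19356
(w(114, 127) + z(-184)) + C = (-15*127*114 - 184) - 19356 = (-217170 - 184) - 19356 = -217354 - 19356 = -236710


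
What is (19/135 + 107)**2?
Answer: 209207296/18225 ≈ 11479.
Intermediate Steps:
(19/135 + 107)**2 = (14464/135)**2 = 209207296/18225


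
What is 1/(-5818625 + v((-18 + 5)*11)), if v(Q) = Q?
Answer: -1/5818768 ≈ -1.7186e-7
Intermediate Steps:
1/(-5818625 + v((-18 + 5)*11)) = 1/(-5818625 + (-18 + 5)*11) = 1/(-5818625 - 13*11) = 1/(-5818625 - 143) = 1/(-5818768) = -1/5818768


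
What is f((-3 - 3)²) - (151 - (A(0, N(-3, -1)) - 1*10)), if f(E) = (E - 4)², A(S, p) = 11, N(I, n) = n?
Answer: 874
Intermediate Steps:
f(E) = (-4 + E)²
f((-3 - 3)²) - (151 - (A(0, N(-3, -1)) - 1*10)) = (-4 + (-3 - 3)²)² - (151 - (11 - 1*10)) = (-4 + (-6)²)² - (151 - (11 - 10)) = (-4 + 36)² - (151 - 1*1) = 32² - (151 - 1) = 1024 - 1*150 = 1024 - 150 = 874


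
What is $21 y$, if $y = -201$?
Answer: $-4221$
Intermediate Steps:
$21 y = 21 \left(-201\right) = -4221$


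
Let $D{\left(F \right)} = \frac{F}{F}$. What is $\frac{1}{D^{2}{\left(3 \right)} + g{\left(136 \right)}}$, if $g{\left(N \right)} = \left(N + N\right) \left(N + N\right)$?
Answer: $\frac{1}{73985} \approx 1.3516 \cdot 10^{-5}$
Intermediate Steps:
$D{\left(F \right)} = 1$
$g{\left(N \right)} = 4 N^{2}$ ($g{\left(N \right)} = 2 N 2 N = 4 N^{2}$)
$\frac{1}{D^{2}{\left(3 \right)} + g{\left(136 \right)}} = \frac{1}{1^{2} + 4 \cdot 136^{2}} = \frac{1}{1 + 4 \cdot 18496} = \frac{1}{1 + 73984} = \frac{1}{73985}$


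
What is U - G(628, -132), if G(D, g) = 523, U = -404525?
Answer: -405048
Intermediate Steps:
U - G(628, -132) = -404525 - 1*523 = -404525 - 523 = -405048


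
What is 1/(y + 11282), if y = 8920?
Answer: 1/20202 ≈ 4.9500e-5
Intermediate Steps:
1/(y + 11282) = 1/(8920 + 11282) = 1/20202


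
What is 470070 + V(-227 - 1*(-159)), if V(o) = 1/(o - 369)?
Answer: 205420589/437 ≈ 4.7007e+5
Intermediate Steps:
V(o) = 1/(-369 + o)
470070 + V(-227 - 1*(-159)) = 470070 + 1/(-369 + (-227 - 1*(-159))) = 470070 + 1/(-369 + (-227 + 159)) = 470070 + 1/(-369 - 68) = 470070 + 1/(-437) = 470070 - 1/437 = 205420589/437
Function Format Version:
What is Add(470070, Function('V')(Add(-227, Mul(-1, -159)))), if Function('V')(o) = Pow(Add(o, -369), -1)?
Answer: Rational(205420589, 437) ≈ 4.7007e+5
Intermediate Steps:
Function('V')(o) = Pow(Add(-369, o), -1)
Add(470070, Function('V')(Add(-227, Mul(-1, -159)))) = Add(470070, Pow(Add(-369, Add(-227, Mul(-1, -159))), -1)) = Add(470070, Pow(Add(-369, Add(-227, 159)), -1)) = Add(470070, Pow(Add(-369, -68), -1)) = Add(470070, Pow(-437, -1)) = Add(470070, Rational(-1, 437)) = Rational(205420589, 437)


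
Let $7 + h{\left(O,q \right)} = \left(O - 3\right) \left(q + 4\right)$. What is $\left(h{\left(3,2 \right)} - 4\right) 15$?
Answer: $-165$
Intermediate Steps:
$h{\left(O,q \right)} = -7 + \left(-3 + O\right) \left(4 + q\right)$ ($h{\left(O,q \right)} = -7 + \left(O - 3\right) \left(q + 4\right) = -7 + \left(-3 + O\right) \left(4 + q\right)$)
$\left(h{\left(3,2 \right)} - 4\right) 15 = \left(\left(-19 - 6 + 4 \cdot 3 + 3 \cdot 2\right) - 4\right) 15 = \left(\left(-19 - 6 + 12 + 6\right) - 4\right) 15 = \left(-7 - 4\right) 15 = \left(-11\right) 15 = -165$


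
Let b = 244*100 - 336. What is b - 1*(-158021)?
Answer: 182085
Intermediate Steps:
b = 24064 (b = 24400 - 336 = 24064)
b - 1*(-158021) = 24064 - 1*(-158021) = 24064 + 158021 = 182085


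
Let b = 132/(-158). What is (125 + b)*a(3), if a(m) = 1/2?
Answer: 9809/158 ≈ 62.082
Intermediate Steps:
b = -66/79 (b = 132*(-1/158) = -66/79 ≈ -0.83544)
a(m) = 1/2
(125 + b)*a(3) = (125 - 66/79)*(1/2) = (9809/79)*(1/2) = 9809/158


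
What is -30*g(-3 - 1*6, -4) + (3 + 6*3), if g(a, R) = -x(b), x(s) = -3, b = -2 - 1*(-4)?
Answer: -69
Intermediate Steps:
b = 2 (b = -2 + 4 = 2)
g(a, R) = 3 (g(a, R) = -1*(-3) = 3)
-30*g(-3 - 1*6, -4) + (3 + 6*3) = -30*3 + (3 + 6*3) = -90 + (3 + 18) = -90 + 21 = -69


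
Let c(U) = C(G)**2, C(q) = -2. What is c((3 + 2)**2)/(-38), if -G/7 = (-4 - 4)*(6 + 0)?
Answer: -2/19 ≈ -0.10526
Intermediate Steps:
G = 336 (G = -7*(-4 - 4)*(6 + 0) = -(-56)*6 = -7*(-48) = 336)
c(U) = 4 (c(U) = (-2)**2 = 4)
c((3 + 2)**2)/(-38) = 4/(-38) = 4*(-1/38) = -2/19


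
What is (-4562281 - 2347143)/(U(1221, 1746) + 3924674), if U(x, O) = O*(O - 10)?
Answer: -3454712/3477865 ≈ -0.99334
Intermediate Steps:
U(x, O) = O*(-10 + O)
(-4562281 - 2347143)/(U(1221, 1746) + 3924674) = (-4562281 - 2347143)/(1746*(-10 + 1746) + 3924674) = -6909424/(1746*1736 + 3924674) = -6909424/(3031056 + 3924674) = -6909424/6955730 = -6909424*1/6955730 = -3454712/3477865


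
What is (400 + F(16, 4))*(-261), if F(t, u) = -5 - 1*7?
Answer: -101268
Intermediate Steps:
F(t, u) = -12 (F(t, u) = -5 - 7 = -12)
(400 + F(16, 4))*(-261) = (400 - 12)*(-261) = 388*(-261) = -101268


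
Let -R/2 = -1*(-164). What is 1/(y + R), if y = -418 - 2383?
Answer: -1/3129 ≈ -0.00031959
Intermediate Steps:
y = -2801
R = -328 (R = -(-2)*(-164) = -2*164 = -328)
1/(y + R) = 1/(-2801 - 328) = 1/(-3129) = -1/3129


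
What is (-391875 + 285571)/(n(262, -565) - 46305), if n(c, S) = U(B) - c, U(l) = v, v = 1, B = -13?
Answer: 53152/23283 ≈ 2.2829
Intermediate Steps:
U(l) = 1
n(c, S) = 1 - c
(-391875 + 285571)/(n(262, -565) - 46305) = (-391875 + 285571)/((1 - 1*262) - 46305) = -106304/((1 - 262) - 46305) = -106304/(-261 - 46305) = -106304/(-46566) = -106304*(-1/46566) = 53152/23283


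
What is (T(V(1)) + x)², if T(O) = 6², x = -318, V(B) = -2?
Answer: 79524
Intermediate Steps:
T(O) = 36
(T(V(1)) + x)² = (36 - 318)² = (-282)² = 79524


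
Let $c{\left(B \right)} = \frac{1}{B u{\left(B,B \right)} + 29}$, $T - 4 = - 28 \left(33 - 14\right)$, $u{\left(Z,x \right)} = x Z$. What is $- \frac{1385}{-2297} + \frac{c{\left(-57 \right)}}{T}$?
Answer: $\frac{135406732217}{224569861824} \approx 0.60296$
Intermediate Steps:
$u{\left(Z,x \right)} = Z x$
$T = -528$ ($T = 4 - 28 \left(33 - 14\right) = 4 - 532 = -528$)
$c{\left(B \right)} = \frac{1}{29 + B^{3}}$ ($c{\left(B \right)} = \frac{1}{B B B + 29} = \frac{1}{B B^{2} + 29} = \frac{1}{B^{3} + 29} = \frac{1}{29 + B^{3}}$)
$- \frac{1385}{-2297} + \frac{c{\left(-57 \right)}}{T} = - \frac{1385}{-2297} + \frac{1}{\left(29 + \left(-57\right)^{3}\right) \left(-528\right)} = \left(-1385\right) \left(- \frac{1}{2297}\right) + \frac{1}{29 - 185193} \left(- \frac{1}{528}\right) = \frac{1385}{2297} + \frac{1}{-185164} \left(- \frac{1}{528}\right) = \frac{1385}{2297} - - \frac{1}{97766592} = \frac{1385}{2297} + \frac{1}{97766592} = \frac{135406732217}{224569861824}$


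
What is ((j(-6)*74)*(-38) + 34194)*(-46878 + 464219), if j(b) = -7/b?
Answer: 38704204340/3 ≈ 1.2901e+10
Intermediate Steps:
((j(-6)*74)*(-38) + 34194)*(-46878 + 464219) = ((-7/(-6)*74)*(-38) + 34194)*(-46878 + 464219) = ((-7*(-1/6)*74)*(-38) + 34194)*417341 = (((7/6)*74)*(-38) + 34194)*417341 = ((259/3)*(-38) + 34194)*417341 = (-9842/3 + 34194)*417341 = (92740/3)*417341 = 38704204340/3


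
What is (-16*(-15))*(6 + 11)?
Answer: 4080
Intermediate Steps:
(-16*(-15))*(6 + 11) = 240*17 = 4080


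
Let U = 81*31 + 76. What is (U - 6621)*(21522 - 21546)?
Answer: 96816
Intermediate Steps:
U = 2587 (U = 2511 + 76 = 2587)
(U - 6621)*(21522 - 21546) = (2587 - 6621)*(21522 - 21546) = -4034*(-24) = 96816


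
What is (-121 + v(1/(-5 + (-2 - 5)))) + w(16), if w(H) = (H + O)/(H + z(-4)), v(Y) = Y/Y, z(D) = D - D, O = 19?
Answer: -1885/16 ≈ -117.81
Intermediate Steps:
z(D) = 0
v(Y) = 1
w(H) = (19 + H)/H (w(H) = (H + 19)/(H + 0) = (19 + H)/H)
(-121 + v(1/(-5 + (-2 - 5)))) + w(16) = (-121 + 1) + (19 + 16)/16 = -120 + (1/16)*35 = -120 + 35/16 = -1885/16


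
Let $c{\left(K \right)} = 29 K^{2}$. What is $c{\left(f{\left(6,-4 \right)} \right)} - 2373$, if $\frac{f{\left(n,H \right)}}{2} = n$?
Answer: $1803$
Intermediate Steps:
$f{\left(n,H \right)} = 2 n$
$c{\left(f{\left(6,-4 \right)} \right)} - 2373 = 29 \left(2 \cdot 6\right)^{2} - 2373 = 29 \cdot 12^{2} - 2373 = 29 \cdot 144 - 2373 = 4176 - 2373 = 1803$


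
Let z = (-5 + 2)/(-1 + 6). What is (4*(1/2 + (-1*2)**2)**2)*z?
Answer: -243/5 ≈ -48.600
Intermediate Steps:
z = -3/5 ≈ -0.60000
(4*(1/2 + (-1*2)**2)**2)*z = (4*(1/2 + (-1*2)**2)**2)*(-3/5) = (4*(1/2 + (-2)**2)**2)*(-3/5) = (4*(1/2 + 4)**2)*(-3/5) = (4*(9/2)**2)*(-3/5) = (4*(81/4))*(-3/5) = 81*(-3/5) = -243/5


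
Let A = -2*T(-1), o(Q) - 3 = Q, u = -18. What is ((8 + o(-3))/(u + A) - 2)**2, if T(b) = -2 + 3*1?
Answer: 144/25 ≈ 5.7600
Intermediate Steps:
T(b) = 1 (T(b) = -2 + 3 = 1)
o(Q) = 3 + Q
A = -2 ≈ -2.0000
((8 + o(-3))/(u + A) - 2)**2 = ((8 + (3 - 3))/(-18 - 2) - 2)**2 = ((8 + 0)/(-20) - 2)**2 = (8*(-1/20) - 2)**2 = (-2/5 - 2)**2 = (-12/5)**2 = 144/25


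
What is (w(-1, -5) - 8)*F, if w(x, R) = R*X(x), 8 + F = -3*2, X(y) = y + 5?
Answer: 392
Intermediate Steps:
X(y) = 5 + y
F = -14 (F = -8 - 3*2 = -8 - 6 = -14)
w(x, R) = R*(5 + x)
(w(-1, -5) - 8)*F = (-5*(5 - 1) - 8)*(-14) = (-5*4 - 8)*(-14) = (-20 - 8)*(-14) = -28*(-14) = 392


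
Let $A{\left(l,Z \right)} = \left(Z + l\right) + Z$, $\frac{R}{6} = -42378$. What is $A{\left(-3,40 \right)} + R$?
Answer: $-254191$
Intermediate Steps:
$R = -254268$ ($R = 6 \left(-42378\right) = -254268$)
$A{\left(l,Z \right)} = l + 2 Z$
$A{\left(-3,40 \right)} + R = \left(-3 + 2 \cdot 40\right) - 254268 = \left(-3 + 80\right) - 254268 = 77 - 254268 = -254191$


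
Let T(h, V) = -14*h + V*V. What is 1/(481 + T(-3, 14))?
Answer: 1/719 ≈ 0.0013908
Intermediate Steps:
T(h, V) = V**2 - 14*h (T(h, V) = -14*h + V**2 = V**2 - 14*h)
1/(481 + T(-3, 14)) = 1/(481 + (14**2 - 14*(-3))) = 1/(481 + (196 + 42)) = 1/(481 + 238) = 1/719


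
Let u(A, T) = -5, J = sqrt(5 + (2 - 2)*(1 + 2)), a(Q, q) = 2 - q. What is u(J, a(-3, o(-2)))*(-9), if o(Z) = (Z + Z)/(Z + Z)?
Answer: 45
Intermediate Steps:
o(Z) = 1 (o(Z) = (2*Z)/((2*Z)) = (2*Z)*(1/(2*Z)) = 1)
J = sqrt(5) (J = sqrt(5 + 0*3) = sqrt(5 + 0) = sqrt(5) ≈ 2.2361)
u(J, a(-3, o(-2)))*(-9) = -5*(-9) = 45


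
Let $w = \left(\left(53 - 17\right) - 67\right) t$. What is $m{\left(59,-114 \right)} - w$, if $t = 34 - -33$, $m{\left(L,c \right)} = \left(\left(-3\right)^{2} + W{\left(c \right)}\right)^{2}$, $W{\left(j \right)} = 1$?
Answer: $2177$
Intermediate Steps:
$m{\left(L,c \right)} = 100$ ($m{\left(L,c \right)} = \left(\left(-3\right)^{2} + 1\right)^{2} = \left(9 + 1\right)^{2} = 10^{2} = 100$)
$t = 67$ ($t = 34 + 33 = 67$)
$w = -2077$ ($w = \left(\left(53 - 17\right) - 67\right) 67 = \left(36 - 67\right) 67 = \left(-31\right) 67 = -2077$)
$m{\left(59,-114 \right)} - w = 100 - -2077 = 100 + 2077 = 2177$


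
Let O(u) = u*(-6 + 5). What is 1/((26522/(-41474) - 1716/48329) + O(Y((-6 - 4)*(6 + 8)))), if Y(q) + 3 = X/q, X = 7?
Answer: 225213140/534883097 ≈ 0.42105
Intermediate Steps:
Y(q) = -3 + 7/q
O(u) = -u (O(u) = u*(-1) = -u)
1/((26522/(-41474) - 1716/48329) + O(Y((-6 - 4)*(6 + 8)))) = 1/((26522/(-41474) - 1716/48329) - (-3 + 7/(((-6 - 4)*(6 + 8))))) = 1/((26522*(-1/41474) - 1716*1/48329) - (-3 + 7/((-10*14)))) = 1/((-149/233 - 1716/48329) - (-3 + 7/(-140))) = 1/(-7600849/11260657 - (-3 + 7*(-1/140))) = 1/(-7600849/11260657 - (-3 - 1/20)) = 1/(-7600849/11260657 - 1*(-61/20)) = 1/(-7600849/11260657 + 61/20) = 1/(534883097/225213140) = 225213140/534883097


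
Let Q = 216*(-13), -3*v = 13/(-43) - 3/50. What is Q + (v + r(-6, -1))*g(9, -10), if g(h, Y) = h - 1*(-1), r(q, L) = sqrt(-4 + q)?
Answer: -1810381/645 + 10*I*sqrt(10) ≈ -2806.8 + 31.623*I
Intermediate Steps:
g(h, Y) = 1 + h (g(h, Y) = h + 1 = 1 + h)
v = 779/6450 (v = -(13/(-43) - 3/50)/3 = -(13*(-1/43) - 3*1/50)/3 = -(-13/43 - 3/50)/3 = -1/3*(-779/2150) = 779/6450 ≈ 0.12078)
Q = -2808
Q + (v + r(-6, -1))*g(9, -10) = -2808 + (779/6450 + sqrt(-4 - 6))*(1 + 9) = -2808 + (779/6450 + sqrt(-10))*10 = -2808 + (779/6450 + I*sqrt(10))*10 = -2808 + (779/645 + 10*I*sqrt(10)) = -1810381/645 + 10*I*sqrt(10)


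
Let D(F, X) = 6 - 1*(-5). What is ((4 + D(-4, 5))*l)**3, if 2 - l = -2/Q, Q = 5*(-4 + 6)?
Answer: 35937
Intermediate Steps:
Q = 10 (Q = 5*2 = 10)
D(F, X) = 11 (D(F, X) = 6 + 5 = 11)
l = 11/5 (l = 2 - (-2)/10 = 2 - 1*(-1/5) = 2 + 1/5 = 11/5 ≈ 2.2000)
((4 + D(-4, 5))*l)**3 = ((4 + 11)*(11/5))**3 = (15*(11/5))**3 = 33**3 = 35937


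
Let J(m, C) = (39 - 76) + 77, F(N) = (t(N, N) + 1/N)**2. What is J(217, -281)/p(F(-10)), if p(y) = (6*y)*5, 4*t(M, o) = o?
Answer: 100/507 ≈ 0.19724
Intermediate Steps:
t(M, o) = o/4
F(N) = (1/N + N/4)**2 (F(N) = (N/4 + 1/N)**2 = (1/N + N/4)**2)
p(y) = 30*y
J(m, C) = 40 (J(m, C) = -37 + 77 = 40)
J(217, -281)/p(F(-10)) = 40/((30*((1/16)*(4 + (-10)**2)**2/(-10)**2))) = 40/((30*((1/16)*(1/100)*(4 + 100)**2))) = 40/((30*((1/16)*(1/100)*104**2))) = 40/((30*((1/16)*(1/100)*10816))) = 40/((30*(169/25))) = 40/(1014/5) = 40*(5/1014) = 100/507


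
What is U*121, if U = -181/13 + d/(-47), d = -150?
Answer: -793397/611 ≈ -1298.5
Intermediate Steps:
U = -6557/611 (U = -181/13 - 150/(-47) = -181*1/13 - 150*(-1/47) = -181/13 + 150/47 = -6557/611 ≈ -10.732)
U*121 = -6557/611*121 = -793397/611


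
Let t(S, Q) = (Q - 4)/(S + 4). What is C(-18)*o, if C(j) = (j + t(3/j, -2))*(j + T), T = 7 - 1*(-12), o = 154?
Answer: -69300/23 ≈ -3013.0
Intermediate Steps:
t(S, Q) = (-4 + Q)/(4 + S)
T = 19 (T = 7 + 12 = 19)
C(j) = (19 + j)*(j - 6/(4 + 3/j)) (C(j) = (j + (-4 - 2)/(4 + 3/j))*(j + 19) = (j - 6/(4 + 3/j))*(19 + j) = (19 + j)*(j - 6/(4 + 3/j)))
C(-18)*o = -18*(-57 + 4*(-18)² + 73*(-18))/(3 + 4*(-18))*154 = -18*(-57 + 4*324 - 1314)/(3 - 72)*154 = -18*(-57 + 1296 - 1314)/(-69)*154 = -18*(-1/69)*(-75)*154 = -450/23*154 = -69300/23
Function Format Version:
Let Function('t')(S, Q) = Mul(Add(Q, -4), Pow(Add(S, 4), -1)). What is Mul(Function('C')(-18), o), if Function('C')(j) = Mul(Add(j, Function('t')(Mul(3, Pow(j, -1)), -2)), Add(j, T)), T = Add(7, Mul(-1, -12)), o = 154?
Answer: Rational(-69300, 23) ≈ -3013.0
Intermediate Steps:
Function('t')(S, Q) = Mul(Pow(Add(4, S), -1), Add(-4, Q)) (Function('t')(S, Q) = Mul(Add(-4, Q), Pow(Add(4, S), -1)) = Mul(Pow(Add(4, S), -1), Add(-4, Q)))
T = 19 (T = Add(7, 12) = 19)
Function('C')(j) = Mul(Add(19, j), Add(j, Mul(-6, Pow(Add(4, Mul(3, Pow(j, -1))), -1)))) (Function('C')(j) = Mul(Add(j, Mul(Pow(Add(4, Mul(3, Pow(j, -1))), -1), Add(-4, -2))), Add(j, 19)) = Mul(Add(j, Mul(Pow(Add(4, Mul(3, Pow(j, -1))), -1), -6)), Add(19, j)) = Mul(Add(j, Mul(-6, Pow(Add(4, Mul(3, Pow(j, -1))), -1))), Add(19, j)) = Mul(Add(19, j), Add(j, Mul(-6, Pow(Add(4, Mul(3, Pow(j, -1))), -1)))))
Mul(Function('C')(-18), o) = Mul(Mul(-18, Pow(Add(3, Mul(4, -18)), -1), Add(-57, Mul(4, Pow(-18, 2)), Mul(73, -18))), 154) = Mul(Mul(-18, Pow(Add(3, -72), -1), Add(-57, Mul(4, 324), -1314)), 154) = Mul(Mul(-18, Pow(-69, -1), Add(-57, 1296, -1314)), 154) = Mul(Mul(-18, Rational(-1, 69), -75), 154) = Mul(Rational(-450, 23), 154) = Rational(-69300, 23)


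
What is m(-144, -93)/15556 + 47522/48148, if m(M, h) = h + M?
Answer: 181960289/187247572 ≈ 0.97176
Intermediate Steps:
m(M, h) = M + h
m(-144, -93)/15556 + 47522/48148 = (-144 - 93)/15556 + 47522/48148 = -237*1/15556 + 47522*(1/48148) = -237/15556 + 23761/24074 = 181960289/187247572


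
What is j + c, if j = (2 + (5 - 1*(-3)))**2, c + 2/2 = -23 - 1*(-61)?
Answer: 137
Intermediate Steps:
c = 37 (c = -1 + (-23 - 1*(-61)) = -1 + (-23 + 61) = -1 + 38 = 37)
j = 100 (j = (2 + (5 + 3))**2 = (2 + 8)**2 = 10**2 = 100)
j + c = 100 + 37 = 137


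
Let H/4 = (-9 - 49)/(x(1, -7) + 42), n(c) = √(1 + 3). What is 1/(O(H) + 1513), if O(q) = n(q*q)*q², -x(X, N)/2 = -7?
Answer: 49/75819 ≈ 0.00064628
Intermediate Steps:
x(X, N) = 14 (x(X, N) = -2*(-7) = 14)
n(c) = 2 (n(c) = √4 = 2)
H = -29/7 (H = 4*((-9 - 49)/(14 + 42)) = 4*(-58/56) = 4*(-58*1/56) = 4*(-29/28) = -29/7 ≈ -4.1429)
O(q) = 2*q²
1/(O(H) + 1513) = 1/(2*(-29/7)² + 1513) = 1/(2*(841/49) + 1513) = 1/(1682/49 + 1513) = 1/(75819/49) = 49/75819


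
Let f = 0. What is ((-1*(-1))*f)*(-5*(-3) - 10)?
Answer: 0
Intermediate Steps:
((-1*(-1))*f)*(-5*(-3) - 10) = (-1*(-1)*0)*(-5*(-3) - 10) = (1*0)*(15 - 10) = 0*5 = 0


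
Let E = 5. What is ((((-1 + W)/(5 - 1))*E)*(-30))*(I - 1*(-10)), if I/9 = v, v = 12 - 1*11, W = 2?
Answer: -1425/2 ≈ -712.50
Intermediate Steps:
v = 1 (v = 12 - 11 = 1)
I = 9 (I = 9*1 = 9)
((((-1 + W)/(5 - 1))*E)*(-30))*(I - 1*(-10)) = ((((-1 + 2)/(5 - 1))*5)*(-30))*(9 - 1*(-10)) = (((1/4)*5)*(-30))*(9 + 10) = (((1*(¼))*5)*(-30))*19 = (((¼)*5)*(-30))*19 = ((5/4)*(-30))*19 = -75/2*19 = -1425/2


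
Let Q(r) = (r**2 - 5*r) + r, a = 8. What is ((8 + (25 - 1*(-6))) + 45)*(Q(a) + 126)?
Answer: 13272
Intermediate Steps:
Q(r) = r**2 - 4*r
((8 + (25 - 1*(-6))) + 45)*(Q(a) + 126) = ((8 + (25 - 1*(-6))) + 45)*(8*(-4 + 8) + 126) = ((8 + (25 + 6)) + 45)*(8*4 + 126) = ((8 + 31) + 45)*(32 + 126) = (39 + 45)*158 = 84*158 = 13272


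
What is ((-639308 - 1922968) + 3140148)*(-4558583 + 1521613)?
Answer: -1754979927840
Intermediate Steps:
((-639308 - 1922968) + 3140148)*(-4558583 + 1521613) = (-2562276 + 3140148)*(-3036970) = 577872*(-3036970) = -1754979927840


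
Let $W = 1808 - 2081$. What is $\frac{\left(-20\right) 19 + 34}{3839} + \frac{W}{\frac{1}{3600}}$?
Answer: $- \frac{3772969546}{3839} \approx -9.828 \cdot 10^{5}$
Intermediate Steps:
$W = -273$ ($W = 1808 - 2081 = -273$)
$\frac{\left(-20\right) 19 + 34}{3839} + \frac{W}{\frac{1}{3600}} = \frac{\left(-20\right) 19 + 34}{3839} - \frac{273}{\frac{1}{3600}} = \left(-380 + 34\right) \frac{1}{3839} - 273 \frac{1}{\frac{1}{3600}} = \left(-346\right) \frac{1}{3839} - 982800 = - \frac{346}{3839} - 982800 = - \frac{3772969546}{3839}$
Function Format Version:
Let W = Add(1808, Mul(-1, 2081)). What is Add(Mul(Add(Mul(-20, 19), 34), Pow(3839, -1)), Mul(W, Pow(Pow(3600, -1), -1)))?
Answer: Rational(-3772969546, 3839) ≈ -9.8280e+5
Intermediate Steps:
W = -273 (W = Add(1808, -2081) = -273)
Add(Mul(Add(Mul(-20, 19), 34), Pow(3839, -1)), Mul(W, Pow(Pow(3600, -1), -1))) = Add(Mul(Add(Mul(-20, 19), 34), Pow(3839, -1)), Mul(-273, Pow(Pow(3600, -1), -1))) = Add(Mul(Add(-380, 34), Rational(1, 3839)), Mul(-273, Pow(Rational(1, 3600), -1))) = Add(Mul(-346, Rational(1, 3839)), Mul(-273, 3600)) = Add(Rational(-346, 3839), -982800) = Rational(-3772969546, 3839)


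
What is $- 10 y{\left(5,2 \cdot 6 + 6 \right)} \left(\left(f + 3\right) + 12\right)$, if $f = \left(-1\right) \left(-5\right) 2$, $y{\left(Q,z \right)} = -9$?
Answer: $2250$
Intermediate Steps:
$f = 10$ ($f = 5 \cdot 2 = 10$)
$- 10 y{\left(5,2 \cdot 6 + 6 \right)} \left(\left(f + 3\right) + 12\right) = \left(-10\right) \left(-9\right) \left(\left(10 + 3\right) + 12\right) = 90 \left(13 + 12\right) = 90 \cdot 25 = 2250$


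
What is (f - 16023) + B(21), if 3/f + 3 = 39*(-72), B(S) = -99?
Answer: -15106315/937 ≈ -16122.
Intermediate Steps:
f = -1/937 (f = 3/(-3 + 39*(-72)) = 3/(-3 - 2808) = 3/(-2811) = 3*(-1/2811) = -1/937 ≈ -0.0010672)
(f - 16023) + B(21) = (-1/937 - 16023) - 99 = -15013552/937 - 99 = -15106315/937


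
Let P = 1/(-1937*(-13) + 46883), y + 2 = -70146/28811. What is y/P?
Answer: -9207473152/28811 ≈ -3.1958e+5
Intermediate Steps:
y = -127768/28811 (y = -2 - 70146/28811 = -127768/28811 ≈ -4.4347)
P = 1/72064 (P = 1/(25181 + 46883) = 1/72064 ≈ 1.3877e-5)
y/P = -127768/(28811*1/72064) = -127768/28811*72064 = -9207473152/28811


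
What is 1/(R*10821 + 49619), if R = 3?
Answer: 1/82082 ≈ 1.2183e-5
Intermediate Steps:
1/(R*10821 + 49619) = 1/(3*10821 + 49619) = 1/(32463 + 49619) = 1/82082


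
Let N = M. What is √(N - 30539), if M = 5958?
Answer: I*√24581 ≈ 156.78*I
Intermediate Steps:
N = 5958
√(N - 30539) = √(5958 - 30539) = √(-24581) = I*√24581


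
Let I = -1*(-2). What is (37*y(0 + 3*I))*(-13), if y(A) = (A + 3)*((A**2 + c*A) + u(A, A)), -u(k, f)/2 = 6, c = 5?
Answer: -233766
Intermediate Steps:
u(k, f) = -12 (u(k, f) = -2*6 = -12)
I = 2
y(A) = (3 + A)*(-12 + A**2 + 5*A) (y(A) = (A + 3)*((A**2 + 5*A) - 12) = (3 + A)*(-12 + A**2 + 5*A))
(37*y(0 + 3*I))*(-13) = (37*(-36 + (0 + 3*2)**3 + 3*(0 + 3*2) + 8*(0 + 3*2)**2))*(-13) = (37*(-36 + (0 + 6)**3 + 3*(0 + 6) + 8*(0 + 6)**2))*(-13) = (37*(-36 + 6**3 + 3*6 + 8*6**2))*(-13) = (37*(-36 + 216 + 18 + 8*36))*(-13) = (37*(-36 + 216 + 18 + 288))*(-13) = (37*486)*(-13) = 17982*(-13) = -233766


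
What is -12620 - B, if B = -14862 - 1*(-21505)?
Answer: -19263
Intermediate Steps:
B = 6643 (B = -14862 + 21505 = 6643)
-12620 - B = -12620 - 1*6643 = -12620 - 6643 = -19263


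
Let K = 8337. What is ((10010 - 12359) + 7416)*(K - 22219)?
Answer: -70340094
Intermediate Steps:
((10010 - 12359) + 7416)*(K - 22219) = ((10010 - 12359) + 7416)*(8337 - 22219) = (-2349 + 7416)*(-13882) = 5067*(-13882) = -70340094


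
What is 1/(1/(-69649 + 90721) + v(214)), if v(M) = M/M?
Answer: 21072/21073 ≈ 0.99995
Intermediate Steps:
v(M) = 1
1/(1/(-69649 + 90721) + v(214)) = 1/(1/(-69649 + 90721) + 1) = 1/(1/21072 + 1) = 1/(21073/21072) = 21072/21073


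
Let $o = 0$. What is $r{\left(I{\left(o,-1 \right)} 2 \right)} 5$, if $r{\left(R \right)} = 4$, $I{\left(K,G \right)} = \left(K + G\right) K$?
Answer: $20$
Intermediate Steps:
$I{\left(K,G \right)} = K \left(G + K\right)$ ($I{\left(K,G \right)} = \left(G + K\right) K = K \left(G + K\right)$)
$r{\left(I{\left(o,-1 \right)} 2 \right)} 5 = 4 \cdot 5 = 20$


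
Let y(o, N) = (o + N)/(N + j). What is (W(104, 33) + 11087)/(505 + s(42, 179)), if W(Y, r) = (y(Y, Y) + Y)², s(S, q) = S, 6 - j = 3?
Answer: 255439959/6262603 ≈ 40.788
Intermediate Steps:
j = 3 (j = 6 - 1*3 = 6 - 3 = 3)
y(o, N) = (N + o)/(3 + N) (y(o, N) = (o + N)/(N + 3) = (N + o)/(3 + N))
W(Y, r) = (Y + 2*Y/(3 + Y))² (W(Y, r) = ((Y + Y)/(3 + Y) + Y)² = ((2*Y)/(3 + Y) + Y)² = (2*Y/(3 + Y) + Y)² = (Y + 2*Y/(3 + Y))²)
(W(104, 33) + 11087)/(505 + s(42, 179)) = (104²*(5 + 104)²/(3 + 104)² + 11087)/(505 + 42) = (10816*109²/107² + 11087)/547 = (10816*(1/11449)*11881 + 11087)*(1/547) = (128504896/11449 + 11087)*(1/547) = (255439959/11449)*(1/547) = 255439959/6262603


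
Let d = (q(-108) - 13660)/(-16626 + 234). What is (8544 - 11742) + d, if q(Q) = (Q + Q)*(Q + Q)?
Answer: -13113653/4098 ≈ -3200.0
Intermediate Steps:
q(Q) = 4*Q**2 (q(Q) = (2*Q)*(2*Q) = 4*Q**2)
d = -8249/4098 (d = (4*(-108)**2 - 13660)/(-16626 + 234) = (4*11664 - 13660)/(-16392) = (46656 - 13660)*(-1/16392) = 32996*(-1/16392) = -8249/4098 ≈ -2.0129)
(8544 - 11742) + d = (8544 - 11742) - 8249/4098 = -3198 - 8249/4098 = -13113653/4098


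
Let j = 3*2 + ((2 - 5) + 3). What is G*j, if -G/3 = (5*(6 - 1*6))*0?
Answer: 0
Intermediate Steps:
G = 0 (G = -3*5*(6 - 1*6)*0 = -3*5*(6 - 6)*0 = -3*5*0*0 = -0*0 = -3*0 = 0)
j = 6 (j = 6 + (-3 + 3) = 6 + 0 = 6)
G*j = 0*6 = 0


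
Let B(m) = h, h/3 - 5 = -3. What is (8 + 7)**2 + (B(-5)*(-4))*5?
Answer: 105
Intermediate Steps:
h = 6 (h = 15 + 3*(-3) = 15 - 9 = 6)
B(m) = 6
(8 + 7)**2 + (B(-5)*(-4))*5 = (8 + 7)**2 + (6*(-4))*5 = 15**2 - 24*5 = 225 - 120 = 105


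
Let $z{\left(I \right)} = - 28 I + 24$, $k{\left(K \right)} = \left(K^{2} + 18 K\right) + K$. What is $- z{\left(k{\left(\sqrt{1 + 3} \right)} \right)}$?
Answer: $1152$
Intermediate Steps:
$k{\left(K \right)} = K^{2} + 19 K$
$z{\left(I \right)} = 24 - 28 I$
$- z{\left(k{\left(\sqrt{1 + 3} \right)} \right)} = - (24 - 28 \sqrt{1 + 3} \left(19 + \sqrt{1 + 3}\right)) = - (24 - 28 \sqrt{4} \left(19 + \sqrt{4}\right)) = - (24 - 28 \cdot 2 \left(19 + 2\right)) = - (24 - 28 \cdot 2 \cdot 21) = - (24 - 1176) = \left(-1\right) \left(-1152\right) = 1152$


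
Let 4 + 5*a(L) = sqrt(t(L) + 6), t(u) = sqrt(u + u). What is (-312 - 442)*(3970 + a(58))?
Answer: -14963884/5 - 754*sqrt(6 + 2*sqrt(29))/5 ≈ -2.9934e+6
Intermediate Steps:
t(u) = sqrt(2)*sqrt(u) (t(u) = sqrt(2*u) = sqrt(2)*sqrt(u))
a(L) = -4/5 + sqrt(6 + sqrt(2)*sqrt(L))/5 (a(L) = -4/5 + sqrt(sqrt(2)*sqrt(L) + 6)/5 = -4/5 + sqrt(6 + sqrt(2)*sqrt(L))/5)
(-312 - 442)*(3970 + a(58)) = (-312 - 442)*(3970 + (-4/5 + sqrt(6 + sqrt(2)*sqrt(58))/5)) = -754*(3970 + (-4/5 + sqrt(6 + 2*sqrt(29))/5)) = -754*(19846/5 + sqrt(6 + 2*sqrt(29))/5) = -14963884/5 - 754*sqrt(6 + 2*sqrt(29))/5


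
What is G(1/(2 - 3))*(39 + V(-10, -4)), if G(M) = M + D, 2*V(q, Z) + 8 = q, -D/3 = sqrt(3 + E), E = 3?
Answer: -30 - 90*sqrt(6) ≈ -250.45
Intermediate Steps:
D = -3*sqrt(6) (D = -3*sqrt(3 + 3) = -3*sqrt(6) ≈ -7.3485)
V(q, Z) = -4 + q/2
G(M) = M - 3*sqrt(6)
G(1/(2 - 3))*(39 + V(-10, -4)) = (1/(2 - 3) - 3*sqrt(6))*(39 + (-4 + (1/2)*(-10))) = (1/(-1) - 3*sqrt(6))*(39 + (-4 - 5)) = (-1 - 3*sqrt(6))*(39 - 9) = (-1 - 3*sqrt(6))*30 = -30 - 90*sqrt(6)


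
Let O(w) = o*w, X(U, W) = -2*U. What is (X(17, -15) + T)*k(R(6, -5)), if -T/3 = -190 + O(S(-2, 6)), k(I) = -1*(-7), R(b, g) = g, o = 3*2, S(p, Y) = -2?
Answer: 4004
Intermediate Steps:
o = 6
O(w) = 6*w
k(I) = 7
T = 606 (T = -3*(-190 + 6*(-2)) = -3*(-190 - 12) = -3*(-202) = 606)
(X(17, -15) + T)*k(R(6, -5)) = (-2*17 + 606)*7 = (-34 + 606)*7 = 572*7 = 4004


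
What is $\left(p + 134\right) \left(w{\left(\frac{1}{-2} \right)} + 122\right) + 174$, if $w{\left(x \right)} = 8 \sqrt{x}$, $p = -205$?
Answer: $-8488 - 284 i \sqrt{2} \approx -8488.0 - 401.64 i$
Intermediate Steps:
$\left(p + 134\right) \left(w{\left(\frac{1}{-2} \right)} + 122\right) + 174 = \left(-205 + 134\right) \left(8 \sqrt{\frac{1}{-2}} + 122\right) + 174 = - 71 \left(8 \sqrt{- \frac{1}{2}} + 122\right) + 174 = - 71 \left(8 \frac{i \sqrt{2}}{2} + 122\right) + 174 = - 71 \left(4 i \sqrt{2} + 122\right) + 174 = - 71 \left(122 + 4 i \sqrt{2}\right) + 174 = \left(-8662 - 284 i \sqrt{2}\right) + 174 = -8488 - 284 i \sqrt{2}$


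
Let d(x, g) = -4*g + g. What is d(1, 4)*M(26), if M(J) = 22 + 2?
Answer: -288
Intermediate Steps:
d(x, g) = -3*g
M(J) = 24
d(1, 4)*M(26) = -3*4*24 = -12*24 = -288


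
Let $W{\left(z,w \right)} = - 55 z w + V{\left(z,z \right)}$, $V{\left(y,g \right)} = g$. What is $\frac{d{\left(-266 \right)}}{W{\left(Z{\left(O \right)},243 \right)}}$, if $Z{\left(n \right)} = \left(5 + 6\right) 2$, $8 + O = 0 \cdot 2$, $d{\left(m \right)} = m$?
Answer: $\frac{133}{147004} \approx 0.00090474$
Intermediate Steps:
$O = -8$ ($O = -8 + 0 \cdot 2 = -8 + 0 = -8$)
$Z{\left(n \right)} = 22$ ($Z{\left(n \right)} = 11 \cdot 2 = 22$)
$W{\left(z,w \right)} = z - 55 w z$ ($W{\left(z,w \right)} = - 55 z w + z = - 55 w z + z = z - 55 w z$)
$\frac{d{\left(-266 \right)}}{W{\left(Z{\left(O \right)},243 \right)}} = - \frac{266}{22 \left(1 - 13365\right)} = - \frac{266}{22 \left(-13364\right)} = - \frac{266}{-294008} = \left(-266\right) \left(- \frac{1}{294008}\right) = \frac{133}{147004}$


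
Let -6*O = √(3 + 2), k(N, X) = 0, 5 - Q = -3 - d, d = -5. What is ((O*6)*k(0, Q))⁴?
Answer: 0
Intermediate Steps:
Q = 3 (Q = 5 - (-3 - 1*(-5)) = 5 - (-3 + 5) = 5 - 1*2 = 5 - 2 = 3)
O = -√5/6 (O = -√(3 + 2)/6 = -√5/6 ≈ -0.37268)
((O*6)*k(0, Q))⁴ = ((-√5/6*6)*0)⁴ = (-√5*0)⁴ = 0⁴ = 0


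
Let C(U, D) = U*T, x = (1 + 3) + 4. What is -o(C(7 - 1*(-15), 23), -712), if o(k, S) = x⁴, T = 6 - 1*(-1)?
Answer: -4096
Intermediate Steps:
T = 7 (T = 6 + 1 = 7)
x = 8 (x = 4 + 4 = 8)
C(U, D) = 7*U (C(U, D) = U*7 = 7*U)
o(k, S) = 4096 (o(k, S) = 8⁴ = 4096)
-o(C(7 - 1*(-15), 23), -712) = -1*4096 = -4096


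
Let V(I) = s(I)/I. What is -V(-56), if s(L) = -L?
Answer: 1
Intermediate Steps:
V(I) = -1 (V(I) = (-I)/I = -1)
-V(-56) = -1*(-1) = 1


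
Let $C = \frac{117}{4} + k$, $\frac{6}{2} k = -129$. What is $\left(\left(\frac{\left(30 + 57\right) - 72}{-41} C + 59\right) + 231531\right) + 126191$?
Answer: $\frac{58676909}{164} \approx 3.5779 \cdot 10^{5}$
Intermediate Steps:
$k = -43$ ($k = \frac{1}{3} \left(-129\right) = -43$)
$C = - \frac{55}{4}$ ($C = \frac{117}{4} - 43 = - \frac{55}{4} \approx -13.75$)
$\left(\left(\frac{\left(30 + 57\right) - 72}{-41} C + 59\right) + 231531\right) + 126191 = \left(\left(\frac{\left(30 + 57\right) - 72}{-41} \left(- \frac{55}{4}\right) + 59\right) + 231531\right) + 126191 = \left(\left(\left(87 - 72\right) \left(- \frac{1}{41}\right) \left(- \frac{55}{4}\right) + 59\right) + 231531\right) + 126191 = \left(\left(15 \left(- \frac{1}{41}\right) \left(- \frac{55}{4}\right) + 59\right) + 231531\right) + 126191 = \left(\left(\left(- \frac{15}{41}\right) \left(- \frac{55}{4}\right) + 59\right) + 231531\right) + 126191 = \left(\left(\frac{825}{164} + 59\right) + 231531\right) + 126191 = \left(\frac{10501}{164} + 231531\right) + 126191 = \frac{37981585}{164} + 126191 = \frac{58676909}{164}$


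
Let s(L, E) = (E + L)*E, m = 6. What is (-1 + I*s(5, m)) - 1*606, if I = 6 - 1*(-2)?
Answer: -79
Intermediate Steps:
I = 8 (I = 6 + 2 = 8)
s(L, E) = E*(E + L)
(-1 + I*s(5, m)) - 1*606 = (-1 + 8*(6*(6 + 5))) - 1*606 = (-1 + 8*(6*11)) - 606 = (-1 + 8*66) - 606 = (-1 + 528) - 606 = 527 - 606 = -79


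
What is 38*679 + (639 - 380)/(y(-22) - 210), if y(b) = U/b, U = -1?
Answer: 119173740/4619 ≈ 25801.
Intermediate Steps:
y(b) = -1/b
38*679 + (639 - 380)/(y(-22) - 210) = 38*679 + (639 - 380)/(-1/(-22) - 210) = 25802 + 259/(-1*(-1/22) - 210) = 25802 + 259/(1/22 - 210) = 25802 + 259/(-4619/22) = 25802 + 259*(-22/4619) = 25802 - 5698/4619 = 119173740/4619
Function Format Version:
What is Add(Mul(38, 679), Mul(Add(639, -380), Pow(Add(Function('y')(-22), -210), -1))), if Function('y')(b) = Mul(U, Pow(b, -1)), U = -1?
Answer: Rational(119173740, 4619) ≈ 25801.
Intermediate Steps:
Function('y')(b) = Mul(-1, Pow(b, -1))
Add(Mul(38, 679), Mul(Add(639, -380), Pow(Add(Function('y')(-22), -210), -1))) = Add(Mul(38, 679), Mul(Add(639, -380), Pow(Add(Mul(-1, Pow(-22, -1)), -210), -1))) = Add(25802, Mul(259, Pow(Add(Mul(-1, Rational(-1, 22)), -210), -1))) = Add(25802, Mul(259, Pow(Add(Rational(1, 22), -210), -1))) = Add(25802, Mul(259, Pow(Rational(-4619, 22), -1))) = Add(25802, Mul(259, Rational(-22, 4619))) = Add(25802, Rational(-5698, 4619)) = Rational(119173740, 4619)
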